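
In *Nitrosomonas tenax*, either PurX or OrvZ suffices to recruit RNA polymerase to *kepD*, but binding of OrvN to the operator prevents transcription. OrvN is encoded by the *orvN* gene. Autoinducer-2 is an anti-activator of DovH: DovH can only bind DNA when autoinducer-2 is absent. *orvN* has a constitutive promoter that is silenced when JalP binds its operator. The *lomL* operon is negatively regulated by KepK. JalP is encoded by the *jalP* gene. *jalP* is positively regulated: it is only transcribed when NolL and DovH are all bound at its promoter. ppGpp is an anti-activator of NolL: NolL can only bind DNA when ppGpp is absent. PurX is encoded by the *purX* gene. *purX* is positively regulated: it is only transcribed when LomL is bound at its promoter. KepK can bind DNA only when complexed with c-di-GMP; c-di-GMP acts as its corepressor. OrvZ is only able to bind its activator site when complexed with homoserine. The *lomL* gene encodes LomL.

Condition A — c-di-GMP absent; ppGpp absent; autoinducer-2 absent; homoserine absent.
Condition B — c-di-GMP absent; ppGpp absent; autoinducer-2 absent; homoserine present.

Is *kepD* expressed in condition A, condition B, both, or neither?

both

Condition A:
c-di-GMP is absent, so KepK is inactive.
With no repressor bound, *lomL* is transcribed.
So LomL is produced and active.
No repressor is bound and LomL is active, so *purX* is transcribed.
So PurX is produced and active.
ppGpp is absent, so NolL is active.
Autoinducer-2 is absent, so DovH is active.
No repressor is bound and NolL and DovH are active, so *jalP* is transcribed.
So JalP is produced and active.
With repressor JalP bound, *orvN* is not transcribed.
So OrvN is not produced.
Homoserine is absent, so OrvZ is inactive.
Activator PurX is present, so *kepD* is transcribed.
→ *kepD* is ON in A.
Condition B:
c-di-GMP is absent, so KepK is inactive.
With no repressor bound, *lomL* is transcribed.
So LomL is produced and active.
No repressor is bound and LomL is active, so *purX* is transcribed.
So PurX is produced and active.
ppGpp is absent, so NolL is active.
Autoinducer-2 is absent, so DovH is active.
No repressor is bound and NolL and DovH are active, so *jalP* is transcribed.
So JalP is produced and active.
With repressor JalP bound, *orvN* is not transcribed.
So OrvN is not produced.
Homoserine is present, so OrvZ is active.
Activator PurX is present, so *kepD* is transcribed.
→ *kepD* is ON in B.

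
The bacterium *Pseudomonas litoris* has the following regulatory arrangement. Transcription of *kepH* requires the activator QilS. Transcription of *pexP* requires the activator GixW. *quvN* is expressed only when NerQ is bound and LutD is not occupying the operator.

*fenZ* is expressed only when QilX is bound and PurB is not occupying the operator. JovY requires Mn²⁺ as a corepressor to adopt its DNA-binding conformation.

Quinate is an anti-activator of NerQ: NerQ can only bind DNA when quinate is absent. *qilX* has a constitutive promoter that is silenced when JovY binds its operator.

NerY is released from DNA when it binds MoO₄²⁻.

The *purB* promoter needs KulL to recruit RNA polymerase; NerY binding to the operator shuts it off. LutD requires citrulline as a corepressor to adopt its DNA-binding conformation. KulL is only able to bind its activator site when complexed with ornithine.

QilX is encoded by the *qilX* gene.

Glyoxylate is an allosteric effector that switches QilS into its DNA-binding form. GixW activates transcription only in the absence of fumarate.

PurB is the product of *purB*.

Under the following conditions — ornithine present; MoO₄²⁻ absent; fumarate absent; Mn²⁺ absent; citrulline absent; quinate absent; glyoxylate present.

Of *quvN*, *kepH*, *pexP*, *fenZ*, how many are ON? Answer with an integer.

4

Citrulline is absent, so LutD is inactive.
Quinate is absent, so NerQ is active.
No repressor is bound and NerQ is active, so *quvN* is transcribed.
→ *quvN* is ON.
Glyoxylate is present, so QilS is active.
No repressor is bound and QilS is active, so *kepH* is transcribed.
→ *kepH* is ON.
Fumarate is absent, so GixW is active.
No repressor is bound and GixW is active, so *pexP* is transcribed.
→ *pexP* is ON.
Ornithine is present, so KulL is active.
MoO₄²⁻ is absent, so NerY is active.
With repressor NerY bound, *purB* is not transcribed.
So PurB is not produced.
Mn²⁺ is absent, so JovY is inactive.
With no repressor bound, *qilX* is transcribed.
So QilX is produced and active.
No repressor is bound and QilX is active, so *fenZ* is transcribed.
→ *fenZ* is ON.
4 of the 4 genes are transcribed.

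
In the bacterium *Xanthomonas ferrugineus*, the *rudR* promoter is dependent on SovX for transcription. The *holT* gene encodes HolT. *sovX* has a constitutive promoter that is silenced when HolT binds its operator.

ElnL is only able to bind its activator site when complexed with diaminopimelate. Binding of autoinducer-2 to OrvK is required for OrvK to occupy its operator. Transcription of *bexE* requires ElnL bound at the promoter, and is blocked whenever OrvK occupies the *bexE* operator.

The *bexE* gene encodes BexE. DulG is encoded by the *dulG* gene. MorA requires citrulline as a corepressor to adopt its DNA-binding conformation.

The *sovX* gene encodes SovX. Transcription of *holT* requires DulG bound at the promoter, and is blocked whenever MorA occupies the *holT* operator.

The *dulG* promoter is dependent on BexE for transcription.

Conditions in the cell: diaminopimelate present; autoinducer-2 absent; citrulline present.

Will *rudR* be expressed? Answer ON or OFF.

Autoinducer-2 is absent, so OrvK is inactive.
Diaminopimelate is present, so ElnL is active.
No repressor is bound and ElnL is active, so *bexE* is transcribed.
So BexE is produced and active.
No repressor is bound and BexE is active, so *dulG* is transcribed.
So DulG is produced and active.
Citrulline is present, so MorA is active.
With repressor MorA bound, *holT* is not transcribed.
So HolT is not produced.
With no repressor bound, *sovX* is transcribed.
So SovX is produced and active.
No repressor is bound and SovX is active, so *rudR* is transcribed.

ON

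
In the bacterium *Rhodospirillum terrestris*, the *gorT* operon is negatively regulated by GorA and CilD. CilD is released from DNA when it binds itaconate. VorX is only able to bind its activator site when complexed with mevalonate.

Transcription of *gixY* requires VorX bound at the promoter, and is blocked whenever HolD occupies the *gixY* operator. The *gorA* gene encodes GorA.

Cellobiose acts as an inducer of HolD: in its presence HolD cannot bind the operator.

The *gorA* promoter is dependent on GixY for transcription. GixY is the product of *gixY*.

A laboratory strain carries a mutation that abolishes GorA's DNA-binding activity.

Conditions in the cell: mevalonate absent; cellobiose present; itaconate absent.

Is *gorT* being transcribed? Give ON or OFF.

GorA is non-functional in this strain, so it has no effect.
Itaconate is absent, so CilD is active.
With repressor CilD bound, *gorT* is not transcribed.

OFF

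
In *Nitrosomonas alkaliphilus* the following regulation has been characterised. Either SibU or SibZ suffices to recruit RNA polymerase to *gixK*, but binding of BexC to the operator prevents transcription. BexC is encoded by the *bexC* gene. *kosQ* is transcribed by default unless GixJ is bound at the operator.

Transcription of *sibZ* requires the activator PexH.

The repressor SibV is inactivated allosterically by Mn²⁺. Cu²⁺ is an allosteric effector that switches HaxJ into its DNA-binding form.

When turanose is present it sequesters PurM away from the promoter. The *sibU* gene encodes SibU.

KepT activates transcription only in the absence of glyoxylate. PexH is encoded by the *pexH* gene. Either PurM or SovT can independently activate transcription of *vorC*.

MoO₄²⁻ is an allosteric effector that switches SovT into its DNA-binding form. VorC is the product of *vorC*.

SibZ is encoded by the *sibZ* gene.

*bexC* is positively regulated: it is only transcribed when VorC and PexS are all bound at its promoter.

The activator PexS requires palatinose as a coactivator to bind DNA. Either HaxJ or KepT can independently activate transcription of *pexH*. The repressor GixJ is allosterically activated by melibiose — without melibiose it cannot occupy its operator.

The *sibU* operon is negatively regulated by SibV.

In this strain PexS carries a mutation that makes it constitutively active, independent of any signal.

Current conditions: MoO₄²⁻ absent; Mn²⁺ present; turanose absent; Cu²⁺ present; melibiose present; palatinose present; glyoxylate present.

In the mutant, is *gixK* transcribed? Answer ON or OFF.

Mn²⁺ is present, so SibV is inactive.
With no repressor bound, *sibU* is transcribed.
So SibU is produced and active.
Turanose is absent, so PurM is active.
MoO₄²⁻ is absent, so SovT is inactive.
Activator PurM is present, so *vorC* is transcribed.
So VorC is produced and active.
PexS is constitutively active in this strain.
No repressor is bound and VorC and PexS are active, so *bexC* is transcribed.
So BexC is produced and active.
Cu²⁺ is present, so HaxJ is active.
Glyoxylate is present, so KepT is inactive.
Activator HaxJ is present, so *pexH* is transcribed.
So PexH is produced and active.
No repressor is bound and PexH is active, so *sibZ* is transcribed.
So SibZ is produced and active.
With repressor BexC bound, *gixK* is not transcribed.

OFF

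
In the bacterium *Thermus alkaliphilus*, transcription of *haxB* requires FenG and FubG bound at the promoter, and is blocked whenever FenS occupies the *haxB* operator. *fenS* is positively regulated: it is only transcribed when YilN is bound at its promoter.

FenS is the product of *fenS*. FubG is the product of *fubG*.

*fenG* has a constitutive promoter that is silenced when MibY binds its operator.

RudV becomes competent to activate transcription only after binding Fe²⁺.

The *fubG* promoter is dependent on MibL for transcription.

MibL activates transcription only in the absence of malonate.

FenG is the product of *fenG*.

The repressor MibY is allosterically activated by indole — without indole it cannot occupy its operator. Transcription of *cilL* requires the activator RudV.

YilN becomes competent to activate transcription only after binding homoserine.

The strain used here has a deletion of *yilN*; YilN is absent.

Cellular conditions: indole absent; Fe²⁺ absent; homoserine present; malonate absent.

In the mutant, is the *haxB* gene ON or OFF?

Indole is absent, so MibY is inactive.
With no repressor bound, *fenG* is transcribed.
So FenG is produced and active.
Malonate is absent, so MibL is active.
No repressor is bound and MibL is active, so *fubG* is transcribed.
So FubG is produced and active.
YilN is non-functional in this strain, so it has no effect.
Required activator YilN is absent, so *fenS* is not transcribed.
So FenS is not produced.
No repressor is bound and FenG and FubG are active, so *haxB* is transcribed.

ON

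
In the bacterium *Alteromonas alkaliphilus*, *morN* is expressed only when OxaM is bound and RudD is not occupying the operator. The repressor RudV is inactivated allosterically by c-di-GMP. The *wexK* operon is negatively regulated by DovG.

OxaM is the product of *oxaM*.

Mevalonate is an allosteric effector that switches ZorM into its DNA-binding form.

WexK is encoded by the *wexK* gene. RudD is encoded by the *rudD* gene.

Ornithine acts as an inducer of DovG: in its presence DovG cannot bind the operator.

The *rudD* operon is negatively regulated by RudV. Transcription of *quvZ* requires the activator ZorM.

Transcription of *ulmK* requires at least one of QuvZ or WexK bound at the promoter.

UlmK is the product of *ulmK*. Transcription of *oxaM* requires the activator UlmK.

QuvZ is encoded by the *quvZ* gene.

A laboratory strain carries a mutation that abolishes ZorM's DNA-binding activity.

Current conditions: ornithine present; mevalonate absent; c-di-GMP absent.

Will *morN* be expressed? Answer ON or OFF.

ZorM is non-functional in this strain, so it has no effect.
Required activator ZorM is absent, so *quvZ* is not transcribed.
So QuvZ is not produced.
Ornithine is present, so DovG is inactive.
With no repressor bound, *wexK* is transcribed.
So WexK is produced and active.
Activator WexK is present, so *ulmK* is transcribed.
So UlmK is produced and active.
No repressor is bound and UlmK is active, so *oxaM* is transcribed.
So OxaM is produced and active.
c-di-GMP is absent, so RudV is active.
With repressor RudV bound, *rudD* is not transcribed.
So RudD is not produced.
No repressor is bound and OxaM is active, so *morN* is transcribed.

ON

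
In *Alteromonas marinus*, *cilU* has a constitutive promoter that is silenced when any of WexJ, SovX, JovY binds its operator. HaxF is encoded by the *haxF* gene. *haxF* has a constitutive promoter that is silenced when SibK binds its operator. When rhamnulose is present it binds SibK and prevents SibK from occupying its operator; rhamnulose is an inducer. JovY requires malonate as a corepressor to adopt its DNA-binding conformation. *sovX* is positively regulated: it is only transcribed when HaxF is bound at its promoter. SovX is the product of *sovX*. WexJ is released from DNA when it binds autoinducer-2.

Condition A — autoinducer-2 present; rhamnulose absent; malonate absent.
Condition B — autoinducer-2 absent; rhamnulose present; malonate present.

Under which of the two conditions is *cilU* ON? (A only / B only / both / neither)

Condition A:
Autoinducer-2 is present, so WexJ is inactive.
Rhamnulose is absent, so SibK is active.
With repressor SibK bound, *haxF* is not transcribed.
So HaxF is not produced.
Required activator HaxF is absent, so *sovX* is not transcribed.
So SovX is not produced.
Malonate is absent, so JovY is inactive.
With no repressor bound, *cilU* is transcribed.
→ *cilU* is ON in A.
Condition B:
Autoinducer-2 is absent, so WexJ is active.
Rhamnulose is present, so SibK is inactive.
With no repressor bound, *haxF* is transcribed.
So HaxF is produced and active.
No repressor is bound and HaxF is active, so *sovX* is transcribed.
So SovX is produced and active.
Malonate is present, so JovY is active.
With repressor WexJ bound, *cilU* is not transcribed.
→ *cilU* is OFF in B.

A only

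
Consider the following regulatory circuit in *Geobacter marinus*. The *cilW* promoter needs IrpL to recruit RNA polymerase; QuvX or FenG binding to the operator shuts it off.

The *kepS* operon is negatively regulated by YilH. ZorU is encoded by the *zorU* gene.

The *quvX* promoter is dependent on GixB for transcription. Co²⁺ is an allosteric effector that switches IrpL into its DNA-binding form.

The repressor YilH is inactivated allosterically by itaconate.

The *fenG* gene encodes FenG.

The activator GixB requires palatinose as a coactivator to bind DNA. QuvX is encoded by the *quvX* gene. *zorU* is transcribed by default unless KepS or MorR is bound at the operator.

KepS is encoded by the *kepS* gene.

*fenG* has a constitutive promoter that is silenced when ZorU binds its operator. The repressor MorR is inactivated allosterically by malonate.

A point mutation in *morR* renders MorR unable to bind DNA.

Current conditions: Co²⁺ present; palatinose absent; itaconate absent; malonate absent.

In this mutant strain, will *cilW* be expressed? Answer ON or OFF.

Co²⁺ is present, so IrpL is active.
Palatinose is absent, so GixB is inactive.
Required activator GixB is absent, so *quvX* is not transcribed.
So QuvX is not produced.
Itaconate is absent, so YilH is active.
With repressor YilH bound, *kepS* is not transcribed.
So KepS is not produced.
MorR is non-functional in this strain, so it has no effect.
With no repressor bound, *zorU* is transcribed.
So ZorU is produced and active.
With repressor ZorU bound, *fenG* is not transcribed.
So FenG is not produced.
No repressor is bound and IrpL is active, so *cilW* is transcribed.

ON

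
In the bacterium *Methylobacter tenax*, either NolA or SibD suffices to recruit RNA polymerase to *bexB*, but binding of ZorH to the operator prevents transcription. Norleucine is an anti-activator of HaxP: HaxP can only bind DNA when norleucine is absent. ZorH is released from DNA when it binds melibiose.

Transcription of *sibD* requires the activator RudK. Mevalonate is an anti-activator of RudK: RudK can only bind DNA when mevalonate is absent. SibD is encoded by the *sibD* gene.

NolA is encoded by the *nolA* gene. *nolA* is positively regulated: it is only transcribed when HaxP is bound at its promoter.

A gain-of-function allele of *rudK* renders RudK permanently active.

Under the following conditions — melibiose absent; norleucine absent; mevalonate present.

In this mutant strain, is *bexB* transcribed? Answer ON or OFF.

OFF

Norleucine is absent, so HaxP is active.
No repressor is bound and HaxP is active, so *nolA* is transcribed.
So NolA is produced and active.
RudK is constitutively active in this strain.
No repressor is bound and RudK is active, so *sibD* is transcribed.
So SibD is produced and active.
Melibiose is absent, so ZorH is active.
With repressor ZorH bound, *bexB* is not transcribed.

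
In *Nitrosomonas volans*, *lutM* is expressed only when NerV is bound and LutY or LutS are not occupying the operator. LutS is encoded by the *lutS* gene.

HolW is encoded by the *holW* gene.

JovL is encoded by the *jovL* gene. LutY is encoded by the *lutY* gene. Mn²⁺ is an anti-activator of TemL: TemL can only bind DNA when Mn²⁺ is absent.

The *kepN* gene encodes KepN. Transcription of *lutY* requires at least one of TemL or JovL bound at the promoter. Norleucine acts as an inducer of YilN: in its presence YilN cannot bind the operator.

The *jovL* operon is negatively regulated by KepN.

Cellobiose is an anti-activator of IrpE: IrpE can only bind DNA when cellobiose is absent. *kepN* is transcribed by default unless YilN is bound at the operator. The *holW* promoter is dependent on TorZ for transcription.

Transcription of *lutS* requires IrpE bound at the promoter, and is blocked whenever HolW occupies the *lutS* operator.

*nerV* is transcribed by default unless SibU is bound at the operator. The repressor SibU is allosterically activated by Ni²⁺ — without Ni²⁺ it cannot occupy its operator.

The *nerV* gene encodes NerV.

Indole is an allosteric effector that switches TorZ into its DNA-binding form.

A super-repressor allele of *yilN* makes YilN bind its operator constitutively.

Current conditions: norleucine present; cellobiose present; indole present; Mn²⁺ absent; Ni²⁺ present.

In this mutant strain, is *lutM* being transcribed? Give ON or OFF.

OFF

Mn²⁺ is absent, so TemL is active.
YilN is constitutively active in this strain.
With repressor YilN bound, *kepN* is not transcribed.
So KepN is not produced.
With no repressor bound, *jovL* is transcribed.
So JovL is produced and active.
Activator TemL is present, so *lutY* is transcribed.
So LutY is produced and active.
Indole is present, so TorZ is active.
No repressor is bound and TorZ is active, so *holW* is transcribed.
So HolW is produced and active.
Cellobiose is present, so IrpE is inactive.
With repressor HolW bound, *lutS* is not transcribed.
So LutS is not produced.
Ni²⁺ is present, so SibU is active.
With repressor SibU bound, *nerV* is not transcribed.
So NerV is not produced.
With repressor LutY bound, *lutM* is not transcribed.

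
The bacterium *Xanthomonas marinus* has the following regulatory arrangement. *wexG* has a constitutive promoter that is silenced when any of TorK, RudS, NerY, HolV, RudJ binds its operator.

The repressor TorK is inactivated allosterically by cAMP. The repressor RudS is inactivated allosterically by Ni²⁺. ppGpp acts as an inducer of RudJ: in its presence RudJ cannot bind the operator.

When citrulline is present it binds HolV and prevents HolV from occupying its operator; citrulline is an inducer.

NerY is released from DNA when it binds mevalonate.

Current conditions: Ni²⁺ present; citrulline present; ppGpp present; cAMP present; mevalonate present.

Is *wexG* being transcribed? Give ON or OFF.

cAMP is present, so TorK is inactive.
Ni²⁺ is present, so RudS is inactive.
Mevalonate is present, so NerY is inactive.
Citrulline is present, so HolV is inactive.
ppGpp is present, so RudJ is inactive.
With no repressor bound, *wexG* is transcribed.

ON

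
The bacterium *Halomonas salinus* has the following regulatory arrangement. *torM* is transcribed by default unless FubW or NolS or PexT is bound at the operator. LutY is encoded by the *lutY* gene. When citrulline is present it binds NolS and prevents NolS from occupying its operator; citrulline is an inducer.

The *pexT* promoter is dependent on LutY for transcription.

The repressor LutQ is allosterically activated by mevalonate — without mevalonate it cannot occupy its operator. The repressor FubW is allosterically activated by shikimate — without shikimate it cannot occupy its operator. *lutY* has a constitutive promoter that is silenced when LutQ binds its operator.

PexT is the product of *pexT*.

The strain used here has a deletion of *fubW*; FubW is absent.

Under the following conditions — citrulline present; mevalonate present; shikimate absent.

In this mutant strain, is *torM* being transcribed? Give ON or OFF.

FubW is non-functional in this strain, so it has no effect.
Citrulline is present, so NolS is inactive.
Mevalonate is present, so LutQ is active.
With repressor LutQ bound, *lutY* is not transcribed.
So LutY is not produced.
Required activator LutY is absent, so *pexT* is not transcribed.
So PexT is not produced.
With no repressor bound, *torM* is transcribed.

ON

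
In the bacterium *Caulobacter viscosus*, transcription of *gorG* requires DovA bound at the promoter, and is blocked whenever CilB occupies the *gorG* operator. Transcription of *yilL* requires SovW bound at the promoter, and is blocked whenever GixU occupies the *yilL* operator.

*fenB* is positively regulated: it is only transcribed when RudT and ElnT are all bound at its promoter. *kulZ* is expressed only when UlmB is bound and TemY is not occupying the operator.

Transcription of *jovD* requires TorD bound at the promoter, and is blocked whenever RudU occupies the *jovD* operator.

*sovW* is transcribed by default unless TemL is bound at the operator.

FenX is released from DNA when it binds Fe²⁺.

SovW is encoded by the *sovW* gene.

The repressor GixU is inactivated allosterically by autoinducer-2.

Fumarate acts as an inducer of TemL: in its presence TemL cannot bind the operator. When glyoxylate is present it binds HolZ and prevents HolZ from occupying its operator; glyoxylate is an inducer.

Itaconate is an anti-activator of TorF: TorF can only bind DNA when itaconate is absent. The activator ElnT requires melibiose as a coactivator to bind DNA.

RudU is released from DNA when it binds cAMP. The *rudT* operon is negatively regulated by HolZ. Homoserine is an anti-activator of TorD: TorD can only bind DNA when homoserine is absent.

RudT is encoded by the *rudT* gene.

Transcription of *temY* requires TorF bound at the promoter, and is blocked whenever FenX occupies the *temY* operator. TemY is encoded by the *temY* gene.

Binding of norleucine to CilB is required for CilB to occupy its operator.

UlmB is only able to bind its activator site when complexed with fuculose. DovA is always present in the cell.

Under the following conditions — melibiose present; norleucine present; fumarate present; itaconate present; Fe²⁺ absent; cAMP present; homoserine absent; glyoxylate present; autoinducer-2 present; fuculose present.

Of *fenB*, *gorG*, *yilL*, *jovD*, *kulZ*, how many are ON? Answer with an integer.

4

Glyoxylate is present, so HolZ is inactive.
With no repressor bound, *rudT* is transcribed.
So RudT is produced and active.
Melibiose is present, so ElnT is active.
No repressor is bound and RudT and ElnT are active, so *fenB* is transcribed.
→ *fenB* is ON.
DovA is produced constitutively and is active.
Norleucine is present, so CilB is active.
With repressor CilB bound, *gorG* is not transcribed.
→ *gorG* is OFF.
Autoinducer-2 is present, so GixU is inactive.
Fumarate is present, so TemL is inactive.
With no repressor bound, *sovW* is transcribed.
So SovW is produced and active.
No repressor is bound and SovW is active, so *yilL* is transcribed.
→ *yilL* is ON.
Homoserine is absent, so TorD is active.
cAMP is present, so RudU is inactive.
No repressor is bound and TorD is active, so *jovD* is transcribed.
→ *jovD* is ON.
Fuculose is present, so UlmB is active.
Itaconate is present, so TorF is inactive.
Fe²⁺ is absent, so FenX is active.
With repressor FenX bound, *temY* is not transcribed.
So TemY is not produced.
No repressor is bound and UlmB is active, so *kulZ* is transcribed.
→ *kulZ* is ON.
4 of the 5 genes are transcribed.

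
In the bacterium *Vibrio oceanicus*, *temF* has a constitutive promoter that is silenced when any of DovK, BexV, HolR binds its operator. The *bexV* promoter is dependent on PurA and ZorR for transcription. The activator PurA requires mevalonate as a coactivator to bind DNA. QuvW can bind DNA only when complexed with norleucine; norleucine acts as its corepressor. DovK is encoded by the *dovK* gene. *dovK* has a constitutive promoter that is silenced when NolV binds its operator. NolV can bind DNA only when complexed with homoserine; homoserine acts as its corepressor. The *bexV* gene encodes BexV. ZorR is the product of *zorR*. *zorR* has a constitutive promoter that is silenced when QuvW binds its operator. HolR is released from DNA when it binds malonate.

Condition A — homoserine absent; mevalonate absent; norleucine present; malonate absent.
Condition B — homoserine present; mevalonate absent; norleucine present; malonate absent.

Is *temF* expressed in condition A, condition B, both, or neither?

neither

Condition A:
Homoserine is absent, so NolV is inactive.
With no repressor bound, *dovK* is transcribed.
So DovK is produced and active.
Mevalonate is absent, so PurA is inactive.
Norleucine is present, so QuvW is active.
With repressor QuvW bound, *zorR* is not transcribed.
So ZorR is not produced.
Required activator PurA is absent, so *bexV* is not transcribed.
So BexV is not produced.
Malonate is absent, so HolR is active.
With repressor DovK bound, *temF* is not transcribed.
→ *temF* is OFF in A.
Condition B:
Homoserine is present, so NolV is active.
With repressor NolV bound, *dovK* is not transcribed.
So DovK is not produced.
Mevalonate is absent, so PurA is inactive.
Norleucine is present, so QuvW is active.
With repressor QuvW bound, *zorR* is not transcribed.
So ZorR is not produced.
Required activator PurA is absent, so *bexV* is not transcribed.
So BexV is not produced.
Malonate is absent, so HolR is active.
With repressor HolR bound, *temF* is not transcribed.
→ *temF* is OFF in B.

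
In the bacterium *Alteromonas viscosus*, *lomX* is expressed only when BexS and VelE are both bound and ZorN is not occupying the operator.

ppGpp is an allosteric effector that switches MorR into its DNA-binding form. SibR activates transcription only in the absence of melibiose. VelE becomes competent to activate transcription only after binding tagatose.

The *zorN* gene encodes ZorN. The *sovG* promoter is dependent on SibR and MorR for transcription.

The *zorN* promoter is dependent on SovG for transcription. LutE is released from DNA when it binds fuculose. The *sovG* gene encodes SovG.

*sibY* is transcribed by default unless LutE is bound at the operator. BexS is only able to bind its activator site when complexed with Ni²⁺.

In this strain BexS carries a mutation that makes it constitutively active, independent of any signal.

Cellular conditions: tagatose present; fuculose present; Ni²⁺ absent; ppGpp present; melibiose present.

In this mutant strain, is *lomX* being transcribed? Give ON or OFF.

ON

BexS is constitutively active in this strain.
Melibiose is present, so SibR is inactive.
ppGpp is present, so MorR is active.
Required activator SibR is absent, so *sovG* is not transcribed.
So SovG is not produced.
Required activator SovG is absent, so *zorN* is not transcribed.
So ZorN is not produced.
Tagatose is present, so VelE is active.
No repressor is bound and BexS and VelE are active, so *lomX* is transcribed.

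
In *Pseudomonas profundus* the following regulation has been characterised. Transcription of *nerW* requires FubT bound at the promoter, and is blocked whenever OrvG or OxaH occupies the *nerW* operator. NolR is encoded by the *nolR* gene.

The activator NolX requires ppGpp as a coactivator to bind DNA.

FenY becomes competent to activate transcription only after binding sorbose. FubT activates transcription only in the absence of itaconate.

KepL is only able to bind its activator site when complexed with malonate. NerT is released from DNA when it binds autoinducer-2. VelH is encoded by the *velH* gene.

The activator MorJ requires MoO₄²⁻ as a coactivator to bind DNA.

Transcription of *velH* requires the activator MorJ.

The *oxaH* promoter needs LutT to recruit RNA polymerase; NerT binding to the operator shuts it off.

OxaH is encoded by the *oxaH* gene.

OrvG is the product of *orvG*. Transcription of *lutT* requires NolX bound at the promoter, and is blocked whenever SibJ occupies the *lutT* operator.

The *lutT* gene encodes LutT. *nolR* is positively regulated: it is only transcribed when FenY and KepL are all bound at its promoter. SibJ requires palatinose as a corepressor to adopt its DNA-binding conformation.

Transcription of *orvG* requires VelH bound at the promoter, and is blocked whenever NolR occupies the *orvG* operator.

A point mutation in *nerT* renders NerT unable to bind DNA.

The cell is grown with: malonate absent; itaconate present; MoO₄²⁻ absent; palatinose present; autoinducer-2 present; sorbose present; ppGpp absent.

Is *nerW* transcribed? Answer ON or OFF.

MoO₄²⁻ is absent, so MorJ is inactive.
Required activator MorJ is absent, so *velH* is not transcribed.
So VelH is not produced.
Sorbose is present, so FenY is active.
Malonate is absent, so KepL is inactive.
Required activator KepL is absent, so *nolR* is not transcribed.
So NolR is not produced.
Required activator VelH is absent, so *orvG* is not transcribed.
So OrvG is not produced.
Itaconate is present, so FubT is inactive.
NerT is non-functional in this strain, so it has no effect.
ppGpp is absent, so NolX is inactive.
Palatinose is present, so SibJ is active.
With repressor SibJ bound, *lutT* is not transcribed.
So LutT is not produced.
Required activator LutT is absent, so *oxaH* is not transcribed.
So OxaH is not produced.
Required activator FubT is absent, so *nerW* is not transcribed.

OFF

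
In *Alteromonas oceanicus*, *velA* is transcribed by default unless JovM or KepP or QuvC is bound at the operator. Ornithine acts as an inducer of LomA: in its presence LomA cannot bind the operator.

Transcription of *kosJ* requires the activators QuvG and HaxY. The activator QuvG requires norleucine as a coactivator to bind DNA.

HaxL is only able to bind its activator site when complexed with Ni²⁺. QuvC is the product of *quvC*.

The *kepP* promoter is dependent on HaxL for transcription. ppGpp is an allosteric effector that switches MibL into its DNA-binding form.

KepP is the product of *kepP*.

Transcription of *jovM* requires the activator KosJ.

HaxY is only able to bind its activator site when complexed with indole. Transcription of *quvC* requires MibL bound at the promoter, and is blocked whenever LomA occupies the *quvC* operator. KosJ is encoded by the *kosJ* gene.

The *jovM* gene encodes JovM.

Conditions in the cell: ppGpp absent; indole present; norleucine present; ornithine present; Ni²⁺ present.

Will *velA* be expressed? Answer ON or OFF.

Norleucine is present, so QuvG is active.
Indole is present, so HaxY is active.
No repressor is bound and QuvG and HaxY are active, so *kosJ* is transcribed.
So KosJ is produced and active.
No repressor is bound and KosJ is active, so *jovM* is transcribed.
So JovM is produced and active.
Ni²⁺ is present, so HaxL is active.
No repressor is bound and HaxL is active, so *kepP* is transcribed.
So KepP is produced and active.
Ornithine is present, so LomA is inactive.
ppGpp is absent, so MibL is inactive.
Required activator MibL is absent, so *quvC* is not transcribed.
So QuvC is not produced.
With repressor JovM bound, *velA* is not transcribed.

OFF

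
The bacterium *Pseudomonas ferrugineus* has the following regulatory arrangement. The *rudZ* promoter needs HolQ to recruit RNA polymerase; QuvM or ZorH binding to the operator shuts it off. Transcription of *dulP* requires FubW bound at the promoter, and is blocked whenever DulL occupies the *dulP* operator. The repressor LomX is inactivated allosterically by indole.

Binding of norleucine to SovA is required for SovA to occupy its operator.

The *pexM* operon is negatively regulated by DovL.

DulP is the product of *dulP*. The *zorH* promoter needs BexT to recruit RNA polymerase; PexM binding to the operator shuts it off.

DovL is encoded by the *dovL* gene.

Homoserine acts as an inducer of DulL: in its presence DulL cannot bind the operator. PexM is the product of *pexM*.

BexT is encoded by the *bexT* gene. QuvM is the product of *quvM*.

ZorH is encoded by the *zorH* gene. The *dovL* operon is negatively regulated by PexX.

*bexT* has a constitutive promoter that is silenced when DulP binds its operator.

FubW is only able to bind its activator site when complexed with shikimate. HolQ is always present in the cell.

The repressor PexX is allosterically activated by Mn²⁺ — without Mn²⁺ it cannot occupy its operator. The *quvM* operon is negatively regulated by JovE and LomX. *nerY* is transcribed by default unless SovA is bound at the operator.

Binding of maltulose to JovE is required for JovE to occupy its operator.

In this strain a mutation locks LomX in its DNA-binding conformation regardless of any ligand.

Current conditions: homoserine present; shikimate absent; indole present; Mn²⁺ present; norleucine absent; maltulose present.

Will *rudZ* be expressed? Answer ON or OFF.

Maltulose is present, so JovE is active.
LomX is constitutively active in this strain.
With repressor JovE bound, *quvM* is not transcribed.
So QuvM is not produced.
HolQ is produced constitutively and is active.
Mn²⁺ is present, so PexX is active.
With repressor PexX bound, *dovL* is not transcribed.
So DovL is not produced.
With no repressor bound, *pexM* is transcribed.
So PexM is produced and active.
Shikimate is absent, so FubW is inactive.
Homoserine is present, so DulL is inactive.
Required activator FubW is absent, so *dulP* is not transcribed.
So DulP is not produced.
With no repressor bound, *bexT* is transcribed.
So BexT is produced and active.
With repressor PexM bound, *zorH* is not transcribed.
So ZorH is not produced.
No repressor is bound and HolQ is active, so *rudZ* is transcribed.

ON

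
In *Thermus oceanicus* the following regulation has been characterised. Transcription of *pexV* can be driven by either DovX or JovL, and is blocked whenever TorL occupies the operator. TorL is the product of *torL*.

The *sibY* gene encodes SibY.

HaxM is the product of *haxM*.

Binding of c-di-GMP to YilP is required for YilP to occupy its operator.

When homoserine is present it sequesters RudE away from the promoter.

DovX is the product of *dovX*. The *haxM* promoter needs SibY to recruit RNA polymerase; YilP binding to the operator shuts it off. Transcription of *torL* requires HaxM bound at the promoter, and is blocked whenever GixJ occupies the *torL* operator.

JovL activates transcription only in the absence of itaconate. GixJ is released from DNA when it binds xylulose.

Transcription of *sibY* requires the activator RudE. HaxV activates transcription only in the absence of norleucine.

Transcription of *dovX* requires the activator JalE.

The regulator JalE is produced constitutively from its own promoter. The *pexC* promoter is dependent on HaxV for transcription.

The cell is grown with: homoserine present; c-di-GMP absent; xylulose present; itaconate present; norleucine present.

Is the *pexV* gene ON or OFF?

ON

c-di-GMP is absent, so YilP is inactive.
Homoserine is present, so RudE is inactive.
Required activator RudE is absent, so *sibY* is not transcribed.
So SibY is not produced.
Required activator SibY is absent, so *haxM* is not transcribed.
So HaxM is not produced.
Xylulose is present, so GixJ is inactive.
Required activator HaxM is absent, so *torL* is not transcribed.
So TorL is not produced.
JalE is produced constitutively and is active.
No repressor is bound and JalE is active, so *dovX* is transcribed.
So DovX is produced and active.
Itaconate is present, so JovL is inactive.
Activator DovX is present, so *pexV* is transcribed.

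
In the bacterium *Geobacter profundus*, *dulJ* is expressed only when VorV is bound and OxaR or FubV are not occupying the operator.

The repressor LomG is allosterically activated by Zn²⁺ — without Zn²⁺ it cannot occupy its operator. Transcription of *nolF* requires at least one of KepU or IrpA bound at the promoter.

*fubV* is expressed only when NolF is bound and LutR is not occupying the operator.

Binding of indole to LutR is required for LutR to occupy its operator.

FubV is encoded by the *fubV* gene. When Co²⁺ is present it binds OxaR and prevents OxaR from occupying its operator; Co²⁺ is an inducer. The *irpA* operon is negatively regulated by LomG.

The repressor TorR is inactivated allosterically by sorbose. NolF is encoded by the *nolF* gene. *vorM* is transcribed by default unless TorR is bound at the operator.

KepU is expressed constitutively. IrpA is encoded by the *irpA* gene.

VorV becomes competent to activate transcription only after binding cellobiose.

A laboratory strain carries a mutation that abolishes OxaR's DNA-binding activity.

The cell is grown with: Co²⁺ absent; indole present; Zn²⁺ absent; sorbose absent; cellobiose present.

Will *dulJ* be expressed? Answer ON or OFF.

OxaR is non-functional in this strain, so it has no effect.
KepU is produced constitutively and is active.
Zn²⁺ is absent, so LomG is inactive.
With no repressor bound, *irpA* is transcribed.
So IrpA is produced and active.
Activator KepU is present, so *nolF* is transcribed.
So NolF is produced and active.
Indole is present, so LutR is active.
With repressor LutR bound, *fubV* is not transcribed.
So FubV is not produced.
Cellobiose is present, so VorV is active.
No repressor is bound and VorV is active, so *dulJ* is transcribed.

ON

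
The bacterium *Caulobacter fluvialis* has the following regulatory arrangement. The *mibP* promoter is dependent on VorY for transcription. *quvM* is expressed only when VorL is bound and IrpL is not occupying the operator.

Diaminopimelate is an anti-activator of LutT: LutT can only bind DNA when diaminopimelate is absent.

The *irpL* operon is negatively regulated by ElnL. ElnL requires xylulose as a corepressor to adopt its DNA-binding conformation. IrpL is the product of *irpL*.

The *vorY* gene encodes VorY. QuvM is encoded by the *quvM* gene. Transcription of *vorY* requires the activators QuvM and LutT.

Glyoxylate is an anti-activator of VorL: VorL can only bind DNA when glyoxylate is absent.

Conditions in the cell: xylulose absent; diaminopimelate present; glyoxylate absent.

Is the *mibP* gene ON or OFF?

Xylulose is absent, so ElnL is inactive.
With no repressor bound, *irpL* is transcribed.
So IrpL is produced and active.
Glyoxylate is absent, so VorL is active.
With repressor IrpL bound, *quvM* is not transcribed.
So QuvM is not produced.
Diaminopimelate is present, so LutT is inactive.
Required activator QuvM is absent, so *vorY* is not transcribed.
So VorY is not produced.
Required activator VorY is absent, so *mibP* is not transcribed.

OFF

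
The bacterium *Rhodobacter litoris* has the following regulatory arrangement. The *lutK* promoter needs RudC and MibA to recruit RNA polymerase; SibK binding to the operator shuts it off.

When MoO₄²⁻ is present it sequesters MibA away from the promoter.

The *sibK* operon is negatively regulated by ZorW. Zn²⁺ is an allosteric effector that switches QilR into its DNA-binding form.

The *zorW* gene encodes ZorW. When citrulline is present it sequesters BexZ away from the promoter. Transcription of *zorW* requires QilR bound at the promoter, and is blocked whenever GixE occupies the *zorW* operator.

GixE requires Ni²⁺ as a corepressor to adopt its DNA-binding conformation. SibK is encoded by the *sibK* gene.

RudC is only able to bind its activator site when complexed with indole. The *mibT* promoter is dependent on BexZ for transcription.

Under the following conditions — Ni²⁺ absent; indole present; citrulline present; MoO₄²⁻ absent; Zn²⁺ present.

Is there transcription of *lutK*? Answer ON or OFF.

Indole is present, so RudC is active.
MoO₄²⁻ is absent, so MibA is active.
Ni²⁺ is absent, so GixE is inactive.
Zn²⁺ is present, so QilR is active.
No repressor is bound and QilR is active, so *zorW* is transcribed.
So ZorW is produced and active.
With repressor ZorW bound, *sibK* is not transcribed.
So SibK is not produced.
No repressor is bound and RudC and MibA are active, so *lutK* is transcribed.

ON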